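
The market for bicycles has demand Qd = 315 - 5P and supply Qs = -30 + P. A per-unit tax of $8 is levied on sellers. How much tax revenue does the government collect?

Pre-tax equilibrium: P* = 57.5, Q* = 27.5.
Tax on sellers shifts supply to Qs = -30 + 1(P − 8) = -38 + P.
315 - 5P = -38 + P gives buyer price Pb = 353/6; sellers receive Ps = 353/6 − 8 = 305/6.
New quantity: Q = 315 − 5(353/6) = 125/6.
Revenue = 8 × 125/6 = 500/3.

Tax revenue = 500/3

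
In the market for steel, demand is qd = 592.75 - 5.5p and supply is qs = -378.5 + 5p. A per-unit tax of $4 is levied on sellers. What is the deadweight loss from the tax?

Deadweight loss = 440/21

Pre-tax equilibrium: p* = 92.5, q* = 84.
Tax on sellers shifts supply to qs = -378.5 + 5(p − 4) = -398.5 + 5p.
592.75 - 5.5p = -398.5 + 5p gives buyer price pb = 3965/42; sellers receive ps = 3965/42 − 4 = 3797/42.
New quantity: q = 592.75 − 5.5(3965/42) = 1544/21.
DWL = ½ × 4 × (84 − 1544/21) = 440/21.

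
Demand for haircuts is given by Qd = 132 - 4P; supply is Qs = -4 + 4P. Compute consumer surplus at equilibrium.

Equilibrium: 132 - 4P = -4 + 4P gives P* = 17, Q* = 64.
Demand choke price (Qd = 0): P = 33.
CS = ½(33 − 17)(64) = 512.

Consumer surplus = 512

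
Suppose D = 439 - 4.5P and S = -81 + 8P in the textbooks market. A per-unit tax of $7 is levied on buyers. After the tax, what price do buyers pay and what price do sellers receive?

Pre-tax equilibrium: P* = 41.6, Q* = 251.8.
Tax on buyers shifts demand to D = 439 − 4.5(P + 7) = 407.5 - 4.5P.
407.5 - 4.5P = -81 + 8P gives seller price Ps = 39.08; buyers pay Pb = 39.08 + 7 = 46.08.
New quantity: Q = 439 − 4.5(46.08) = 231.64.

Buyers pay $46.08, sellers receive $39.08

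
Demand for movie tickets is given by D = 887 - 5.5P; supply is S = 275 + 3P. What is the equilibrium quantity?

Q* = 491

Set D = S: 887 - 5.5P = 275 + 3P.
612 = 8.5P, so P* = 72.
Q* = 887 − 5.5(72) = 491.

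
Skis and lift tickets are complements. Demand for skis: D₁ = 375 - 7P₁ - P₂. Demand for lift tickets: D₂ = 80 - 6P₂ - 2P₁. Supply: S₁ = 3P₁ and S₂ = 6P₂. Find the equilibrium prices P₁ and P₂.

P₁ = 2210/59, P₂ = 25/59

Market 1: 375 - 7P₁ - P₂ = 3P₁ → 10P₁ + P₂ = 375.
Market 2: 12P₂ + 2P₁ = 80.
Eliminating P₂: 12×(1) − 1×(2) gives 118P₁ = 4420, so P₁ = 2210/59.
Back-substitute into (2): P₂ = (80 − 2×2210/59) / 12 = 25/59.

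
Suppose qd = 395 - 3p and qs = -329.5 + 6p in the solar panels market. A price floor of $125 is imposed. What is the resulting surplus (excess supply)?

Equilibrium price would be p* = 80.5, so the floor at 125 binds.
At p = 125: qd = 20, qs = 420.5.
Surplus = 420.5 − 20 = 400.5.

Surplus = 400.5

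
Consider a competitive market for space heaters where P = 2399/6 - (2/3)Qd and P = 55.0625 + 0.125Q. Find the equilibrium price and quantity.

Set the two price expressions equal: 2399/6 - (2/3)Q = 55.0625 + 0.125Q.
16549/48 = (19/24)Q, so Q* = 435.5.
P* = 2399/6 − (2/3)(435.5) = 109.5.

P* = 109.5, Q* = 435.5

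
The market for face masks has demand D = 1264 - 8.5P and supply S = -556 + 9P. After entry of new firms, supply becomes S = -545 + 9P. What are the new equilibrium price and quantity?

P' = 3618/35, Q' = 13487/35

Original equilibrium: P* = 104, Q* = 380.
New equilibrium: 1264 - 8.5P = -545 + 9P, so 1809 = 17.5P and P' = 3618/35; Q' = 1264 − 8.5(3618/35) = 13487/35.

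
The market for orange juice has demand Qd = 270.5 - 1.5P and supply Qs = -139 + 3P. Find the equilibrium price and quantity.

Set Qd = Qs: 270.5 - 1.5P = -139 + 3P.
409.5 = 4.5P, so P* = 91.
Q* = 270.5 − 1.5(91) = 134.

P* = 91, Q* = 134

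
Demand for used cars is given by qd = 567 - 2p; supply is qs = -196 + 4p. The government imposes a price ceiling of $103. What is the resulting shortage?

Equilibrium price would be p* = 763/6, so the ceiling at 103 binds.
At p = 103: qd = 567 − 2(103) = 361, qs = -196 + 4(103) = 216.
Shortage = 361 − 216 = 145.

Shortage = 145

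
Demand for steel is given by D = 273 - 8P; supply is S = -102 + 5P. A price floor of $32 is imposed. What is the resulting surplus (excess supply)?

Equilibrium price would be P* = 375/13, so the floor at 32 binds.
At P = 32: D = 17, S = 58.
Surplus = 58 − 17 = 41.

Surplus = 41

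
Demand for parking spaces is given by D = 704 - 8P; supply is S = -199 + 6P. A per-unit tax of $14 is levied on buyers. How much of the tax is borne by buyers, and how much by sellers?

Pre-tax equilibrium: P* = 64.5, Q* = 188.
Tax on buyers shifts demand to D = 704 − 8(P + 14) = 592 - 8P.
592 - 8P = -199 + 6P gives seller price Ps = 56.5; buyers pay Pb = 56.5 + 14 = 70.5.
New quantity: Q = 704 − 8(70.5) = 140.
Buyer burden = 70.5 − 64.5 = 6; seller burden = 64.5 − 56.5 = 8.

Buyers bear $6, sellers bear $8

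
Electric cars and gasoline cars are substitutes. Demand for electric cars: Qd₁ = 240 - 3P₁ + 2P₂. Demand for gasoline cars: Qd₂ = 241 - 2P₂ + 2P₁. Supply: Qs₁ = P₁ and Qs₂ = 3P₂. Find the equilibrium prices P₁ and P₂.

P₁ = 105.125, P₂ = 90.25

Market 1: 240 - 3P₁ + 2P₂ = P₁ → 4P₁ - 2P₂ = 240.
Market 2: 5P₂ - 2P₁ = 241.
Eliminating P₂: 5×(1) + 2×(2) gives 16P₁ = 1682, so P₁ = 105.125.
Back-substitute into (2): P₂ = (241 + 2×105.125) / 5 = 90.25.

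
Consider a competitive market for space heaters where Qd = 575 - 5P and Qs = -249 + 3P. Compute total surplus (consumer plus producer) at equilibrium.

Total surplus = 960

Equilibrium: 575 - 5P = -249 + 3P gives P* = 103, Q* = 60.
Demand choke price: P = 115; supply starts at P = 83.
CS = ½(115 − 103)(60) = 360; PS = ½(103 − 83)(60) = 600.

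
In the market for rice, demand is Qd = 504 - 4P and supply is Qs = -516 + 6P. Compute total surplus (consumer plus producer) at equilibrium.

Equilibrium: 504 - 4P = -516 + 6P gives P* = 102, Q* = 96.
Demand choke price: P = 126; supply starts at P = 86.
CS = ½(126 − 102)(96) = 1152; PS = ½(102 − 86)(96) = 768.

Total surplus = 1920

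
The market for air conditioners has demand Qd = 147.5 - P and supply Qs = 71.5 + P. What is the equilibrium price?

P* = 38

Set Qd = Qs: 147.5 - P = 71.5 + P.
76 = 2P, so P* = 38.
Q* = 147.5 − 1(38) = 109.5.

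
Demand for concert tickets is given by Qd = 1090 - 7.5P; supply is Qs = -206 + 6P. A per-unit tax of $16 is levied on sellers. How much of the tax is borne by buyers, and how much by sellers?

Pre-tax equilibrium: P* = 96, Q* = 370.
Tax on sellers shifts supply to Qs = -206 + 6(P − 16) = -302 + 6P.
1090 - 7.5P = -302 + 6P gives buyer price Pb = 928/9; sellers receive Ps = 928/9 − 16 = 784/9.
New quantity: Q = 1090 − 7.5(928/9) = 950/3.
Buyer burden = 928/9 − 96 = 64/9; seller burden = 96 − 784/9 = 80/9.

Buyers bear 64/9, sellers bear 80/9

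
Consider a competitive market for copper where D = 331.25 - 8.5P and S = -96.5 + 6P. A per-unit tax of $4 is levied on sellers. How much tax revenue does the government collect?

Tax revenue = 7706/29

Pre-tax equilibrium: P* = 29.5, Q* = 80.5.
Tax on sellers shifts supply to S = -96.5 + 6(P − 4) = -120.5 + 6P.
331.25 - 8.5P = -120.5 + 6P gives buyer price Pb = 1807/58; sellers receive Ps = 1807/58 − 4 = 1575/58.
New quantity: Q = 331.25 − 8.5(1807/58) = 3853/58.
Revenue = 4 × 3853/58 = 7706/29.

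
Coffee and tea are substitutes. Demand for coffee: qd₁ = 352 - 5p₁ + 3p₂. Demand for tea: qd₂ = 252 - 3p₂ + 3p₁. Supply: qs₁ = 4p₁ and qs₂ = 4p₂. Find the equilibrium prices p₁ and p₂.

Market 1: 352 - 5p₁ + 3p₂ = 4p₁ → 9p₁ - 3p₂ = 352.
Market 2: 7p₂ - 3p₁ = 252.
Eliminating p₂: 7×(1) + 3×(2) gives 54p₁ = 3220, so p₁ = 1610/27.
Back-substitute into (2): p₂ = (252 + 3×1610/27) / 7 = 554/9.

p₁ = 1610/27, p₂ = 554/9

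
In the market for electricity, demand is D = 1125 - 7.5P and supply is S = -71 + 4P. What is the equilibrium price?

Set D = S: 1125 - 7.5P = -71 + 4P.
1196 = 11.5P, so P* = 104.
Q* = 1125 − 7.5(104) = 345.

P* = 104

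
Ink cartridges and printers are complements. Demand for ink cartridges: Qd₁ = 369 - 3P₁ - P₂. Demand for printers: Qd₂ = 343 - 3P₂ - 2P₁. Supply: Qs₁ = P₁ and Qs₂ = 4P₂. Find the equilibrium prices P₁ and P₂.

Market 1: 369 - 3P₁ - P₂ = P₁ → 4P₁ + P₂ = 369.
Market 2: 7P₂ + 2P₁ = 343.
Eliminating P₂: 7×(1) − 1×(2) gives 26P₁ = 2240, so P₁ = 1120/13.
Back-substitute into (2): P₂ = (343 − 2×1120/13) / 7 = 317/13.

P₁ = 1120/13, P₂ = 317/13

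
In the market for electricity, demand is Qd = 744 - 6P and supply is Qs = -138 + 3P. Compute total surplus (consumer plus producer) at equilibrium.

Total surplus = 6084

Equilibrium: 744 - 6P = -138 + 3P gives P* = 98, Q* = 156.
Demand choke price: P = 124; supply starts at P = 46.
CS = ½(124 − 98)(156) = 2028; PS = ½(98 − 46)(156) = 4056.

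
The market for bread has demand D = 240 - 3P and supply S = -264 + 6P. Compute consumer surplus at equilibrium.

Consumer surplus = 864

Equilibrium: 240 - 3P = -264 + 6P gives P* = 56, Q* = 72.
Demand choke price (D = 0): P = 80.
CS = ½(80 − 56)(72) = 864.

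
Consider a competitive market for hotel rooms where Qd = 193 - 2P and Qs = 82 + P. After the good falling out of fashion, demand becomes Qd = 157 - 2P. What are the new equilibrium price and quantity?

P' = 25, Q' = 107

Original equilibrium: P* = 37, Q* = 119.
New equilibrium: 157 - 2P = 82 + P, so 75 = 3P and P' = 25; Q' = 157 − 2(25) = 107.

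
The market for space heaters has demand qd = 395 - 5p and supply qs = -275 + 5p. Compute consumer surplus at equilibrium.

Equilibrium: 395 - 5p = -275 + 5p gives p* = 67, q* = 60.
Demand choke price (qd = 0): p = 79.
CS = ½(79 − 67)(60) = 360.

Consumer surplus = 360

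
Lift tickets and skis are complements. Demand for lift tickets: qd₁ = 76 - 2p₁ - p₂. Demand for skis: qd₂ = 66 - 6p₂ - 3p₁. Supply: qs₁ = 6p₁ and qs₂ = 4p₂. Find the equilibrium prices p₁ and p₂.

p₁ = 694/77, p₂ = 300/77

Market 1: 76 - 2p₁ - p₂ = 6p₁ → 8p₁ + p₂ = 76.
Market 2: 10p₂ + 3p₁ = 66.
Eliminating p₂: 10×(1) − 1×(2) gives 77p₁ = 694, so p₁ = 694/77.
Back-substitute into (2): p₂ = (66 − 3×694/77) / 10 = 300/77.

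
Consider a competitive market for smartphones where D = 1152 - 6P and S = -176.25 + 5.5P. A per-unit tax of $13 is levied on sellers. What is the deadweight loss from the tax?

Pre-tax equilibrium: P* = 115.5, Q* = 459.
Tax on sellers shifts supply to S = -176.25 + 5.5(P − 13) = -247.75 + 5.5P.
1152 - 6P = -247.75 + 5.5P gives buyer price Pb = 5599/46; sellers receive Ps = 5599/46 − 13 = 5001/46.
New quantity: Q = 1152 − 6(5599/46) = 9699/23.
DWL = ½ × 13 × (459 − 9699/23) = 5577/23.

Deadweight loss = 5577/23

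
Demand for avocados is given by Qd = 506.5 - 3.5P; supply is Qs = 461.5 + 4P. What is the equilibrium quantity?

Set Qd = Qs: 506.5 - 3.5P = 461.5 + 4P.
45 = 7.5P, so P* = 6.
Q* = 506.5 − 3.5(6) = 485.5.

Q* = 485.5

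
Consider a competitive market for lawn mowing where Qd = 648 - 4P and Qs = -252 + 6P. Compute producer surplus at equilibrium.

Equilibrium: 648 - 4P = -252 + 6P gives P* = 90, Q* = 288.
Supply starts at P = 42 (where Qs = 0).
PS = ½(90 − 42)(288) = 6912.

Producer surplus = 6912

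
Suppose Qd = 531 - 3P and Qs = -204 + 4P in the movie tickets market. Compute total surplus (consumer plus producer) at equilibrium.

Equilibrium: 531 - 3P = -204 + 4P gives P* = 105, Q* = 216.
Demand choke price: P = 177; supply starts at P = 51.
CS = ½(177 − 105)(216) = 7776; PS = ½(105 − 51)(216) = 5832.

Total surplus = 13608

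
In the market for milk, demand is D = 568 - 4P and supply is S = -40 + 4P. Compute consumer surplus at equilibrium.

Equilibrium: 568 - 4P = -40 + 4P gives P* = 76, Q* = 264.
Demand choke price (D = 0): P = 142.
CS = ½(142 − 76)(264) = 8712.

Consumer surplus = 8712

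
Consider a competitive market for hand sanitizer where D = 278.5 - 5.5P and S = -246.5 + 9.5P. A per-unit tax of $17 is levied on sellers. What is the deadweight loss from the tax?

Pre-tax equilibrium: P* = 35, Q* = 86.
Tax on sellers shifts supply to S = -246.5 + 9.5(P − 17) = -408 + 9.5P.
278.5 - 5.5P = -408 + 9.5P gives buyer price Pb = 1373/30; sellers receive Ps = 1373/30 − 17 = 863/30.
New quantity: Q = 278.5 − 5.5(1373/30) = 1607/60.
DWL = ½ × 17 × (86 − 1607/60) = 60401/120.

Deadweight loss = 60401/120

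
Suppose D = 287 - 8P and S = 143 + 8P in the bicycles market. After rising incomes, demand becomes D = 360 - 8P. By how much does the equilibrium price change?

Original equilibrium: P* = 9, Q* = 215.
New equilibrium: 360 - 8P = 143 + 8P, so 217 = 16P and P' = 13.5625; Q' = 360 − 8(13.5625) = 251.5.
Change in price: 13.5625 − 9 = 4.5625.

ΔP = 4.5625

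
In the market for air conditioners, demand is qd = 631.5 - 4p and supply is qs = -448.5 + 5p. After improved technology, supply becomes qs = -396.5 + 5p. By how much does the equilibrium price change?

Δp = -52/9

Original equilibrium: p* = 120, q* = 151.5.
New equilibrium: 631.5 - 4p = -396.5 + 5p, so 1028 = 9p and p' = 1028/9; q' = 631.5 − 4(1028/9) = 3143/18.
Change in price: 1028/9 − 120 = -52/9.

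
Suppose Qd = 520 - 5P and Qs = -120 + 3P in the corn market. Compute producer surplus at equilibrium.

Producer surplus = 2400

Equilibrium: 520 - 5P = -120 + 3P gives P* = 80, Q* = 120.
Supply starts at P = 40 (where Qs = 0).
PS = ½(80 − 40)(120) = 2400.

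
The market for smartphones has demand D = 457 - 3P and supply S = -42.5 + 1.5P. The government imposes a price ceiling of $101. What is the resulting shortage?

Equilibrium price would be P* = 111, so the ceiling at 101 binds.
At P = 101: D = 457 − 3(101) = 154, S = -42.5 + 1.5(101) = 109.
Shortage = 154 − 109 = 45.

Shortage = 45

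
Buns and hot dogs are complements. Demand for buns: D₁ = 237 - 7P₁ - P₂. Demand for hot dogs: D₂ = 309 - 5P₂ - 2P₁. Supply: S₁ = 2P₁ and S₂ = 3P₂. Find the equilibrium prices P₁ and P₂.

P₁ = 1587/70, P₂ = 2307/70

Market 1: 237 - 7P₁ - P₂ = 2P₁ → 9P₁ + P₂ = 237.
Market 2: 8P₂ + 2P₁ = 309.
Eliminating P₂: 8×(1) − 1×(2) gives 70P₁ = 1587, so P₁ = 1587/70.
Back-substitute into (2): P₂ = (309 − 2×1587/70) / 8 = 2307/70.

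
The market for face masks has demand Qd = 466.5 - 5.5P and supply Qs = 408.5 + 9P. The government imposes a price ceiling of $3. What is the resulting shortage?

Equilibrium price would be P* = 4, so the ceiling at 3 binds.
At P = 3: Qd = 466.5 − 5.5(3) = 450, Qs = 408.5 + 9(3) = 435.5.
Shortage = 450 − 435.5 = 14.5.

Shortage = 14.5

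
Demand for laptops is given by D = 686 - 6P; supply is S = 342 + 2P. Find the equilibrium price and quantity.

P* = 43, Q* = 428

Set D = S: 686 - 6P = 342 + 2P.
344 = 8P, so P* = 43.
Q* = 686 − 6(43) = 428.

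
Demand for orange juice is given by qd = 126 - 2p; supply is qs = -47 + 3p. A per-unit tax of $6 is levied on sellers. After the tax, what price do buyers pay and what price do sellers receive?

Pre-tax equilibrium: p* = 34.6, q* = 56.8.
Tax on sellers shifts supply to qs = -47 + 3(p − 6) = -65 + 3p.
126 - 2p = -65 + 3p gives buyer price pb = 38.2; sellers receive ps = 38.2 − 6 = 32.2.
New quantity: q = 126 − 2(38.2) = 49.6.

Buyers pay $38.2, sellers receive $32.2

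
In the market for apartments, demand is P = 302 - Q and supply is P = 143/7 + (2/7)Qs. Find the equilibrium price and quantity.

P* = 83, Q* = 219

Set the two price expressions equal: 302 - Q = 143/7 + (2/7)Q.
1971/7 = (9/7)Q, so Q* = 219.
P* = 302 − (1)(219) = 83.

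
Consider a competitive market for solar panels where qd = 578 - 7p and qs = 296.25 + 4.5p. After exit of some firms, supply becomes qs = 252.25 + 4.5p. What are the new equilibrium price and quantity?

p' = 1303/46, q' = 17467/46

Original equilibrium: p* = 24.5, q* = 406.5.
New equilibrium: 578 - 7p = 252.25 + 4.5p, so 325.75 = 11.5p and p' = 1303/46; q' = 578 − 7(1303/46) = 17467/46.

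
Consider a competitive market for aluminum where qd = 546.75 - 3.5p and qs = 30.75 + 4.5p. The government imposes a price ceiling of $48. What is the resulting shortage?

Equilibrium price would be p* = 64.5, so the ceiling at 48 binds.
At p = 48: qd = 546.75 − 3.5(48) = 378.75, qs = 30.75 + 4.5(48) = 246.75.
Shortage = 378.75 − 246.75 = 132.

Shortage = 132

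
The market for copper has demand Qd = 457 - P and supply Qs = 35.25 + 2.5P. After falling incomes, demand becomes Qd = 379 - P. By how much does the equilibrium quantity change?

ΔQ = -390/7

Original equilibrium: P* = 120.5, Q* = 336.5.
New equilibrium: 379 - P = 35.25 + 2.5P, so 343.75 = 3.5P and P' = 1375/14; Q' = 379 − 1(1375/14) = 3931/14.
Change in quantity: 3931/14 − 336.5 = -390/7.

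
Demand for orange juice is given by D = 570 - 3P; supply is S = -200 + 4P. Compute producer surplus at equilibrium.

Producer surplus = 7200

Equilibrium: 570 - 3P = -200 + 4P gives P* = 110, Q* = 240.
Supply starts at P = 50 (where S = 0).
PS = ½(110 − 50)(240) = 7200.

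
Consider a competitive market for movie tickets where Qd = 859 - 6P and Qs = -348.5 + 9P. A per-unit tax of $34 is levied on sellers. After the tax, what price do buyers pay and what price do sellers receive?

Pre-tax equilibrium: P* = 80.5, Q* = 376.
Tax on sellers shifts supply to Qs = -348.5 + 9(P − 34) = -654.5 + 9P.
859 - 6P = -654.5 + 9P gives buyer price Pb = 100.9; sellers receive Ps = 100.9 − 34 = 66.9.
New quantity: Q = 859 − 6(100.9) = 253.6.

Buyers pay $100.9, sellers receive $66.9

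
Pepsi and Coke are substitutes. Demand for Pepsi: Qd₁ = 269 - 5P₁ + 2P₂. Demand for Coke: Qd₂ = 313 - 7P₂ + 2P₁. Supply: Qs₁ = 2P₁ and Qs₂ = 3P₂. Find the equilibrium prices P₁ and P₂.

Market 1: 269 - 5P₁ + 2P₂ = 2P₁ → 7P₁ - 2P₂ = 269.
Market 2: 10P₂ - 2P₁ = 313.
Eliminating P₂: 10×(1) + 2×(2) gives 66P₁ = 3316, so P₁ = 1658/33.
Back-substitute into (2): P₂ = (313 + 2×1658/33) / 10 = 2729/66.

P₁ = 1658/33, P₂ = 2729/66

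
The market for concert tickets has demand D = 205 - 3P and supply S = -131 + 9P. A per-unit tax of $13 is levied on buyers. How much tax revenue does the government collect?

Pre-tax equilibrium: P* = 28, Q* = 121.
Tax on buyers shifts demand to D = 205 − 3(P + 13) = 166 - 3P.
166 - 3P = -131 + 9P gives seller price Ps = 24.75; buyers pay Pb = 24.75 + 13 = 37.75.
New quantity: Q = 205 − 3(37.75) = 91.75.
Revenue = 13 × 91.75 = 1192.75.

Tax revenue = 1192.75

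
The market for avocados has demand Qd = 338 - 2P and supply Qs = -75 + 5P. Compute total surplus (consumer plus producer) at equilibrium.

Equilibrium: 338 - 2P = -75 + 5P gives P* = 59, Q* = 220.
Demand choke price: P = 169; supply starts at P = 15.
CS = ½(169 − 59)(220) = 12100; PS = ½(59 − 15)(220) = 4840.

Total surplus = 16940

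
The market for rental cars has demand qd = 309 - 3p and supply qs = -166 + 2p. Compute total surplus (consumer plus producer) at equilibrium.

Equilibrium: 309 - 3p = -166 + 2p gives p* = 95, q* = 24.
Demand choke price: p = 103; supply starts at p = 83.
CS = ½(103 − 95)(24) = 96; PS = ½(95 − 83)(24) = 144.

Total surplus = 240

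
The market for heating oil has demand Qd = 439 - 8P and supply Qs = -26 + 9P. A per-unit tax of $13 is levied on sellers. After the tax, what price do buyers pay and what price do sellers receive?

Buyers pay 582/17, sellers receive 361/17

Pre-tax equilibrium: P* = 465/17, Q* = 3743/17.
Tax on sellers shifts supply to Qs = -26 + 9(P − 13) = -143 + 9P.
439 - 8P = -143 + 9P gives buyer price Pb = 582/17; sellers receive Ps = 582/17 − 13 = 361/17.
New quantity: Q = 439 − 8(582/17) = 2807/17.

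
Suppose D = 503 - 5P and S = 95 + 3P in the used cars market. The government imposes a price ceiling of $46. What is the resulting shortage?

Equilibrium price would be P* = 51, so the ceiling at 46 binds.
At P = 46: D = 503 − 5(46) = 273, S = 95 + 3(46) = 233.
Shortage = 273 − 233 = 40.

Shortage = 40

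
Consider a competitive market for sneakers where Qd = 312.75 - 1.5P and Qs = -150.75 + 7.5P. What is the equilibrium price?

Set Qd = Qs: 312.75 - 1.5P = -150.75 + 7.5P.
463.5 = 9P, so P* = 51.5.
Q* = 312.75 − 1.5(51.5) = 235.5.

P* = 51.5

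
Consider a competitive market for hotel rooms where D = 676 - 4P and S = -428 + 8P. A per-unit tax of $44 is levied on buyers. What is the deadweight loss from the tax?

Pre-tax equilibrium: P* = 92, Q* = 308.
Tax on buyers shifts demand to D = 676 − 4(P + 44) = 500 - 4P.
500 - 4P = -428 + 8P gives seller price Ps = 232/3; buyers pay Pb = 232/3 + 44 = 364/3.
New quantity: Q = 676 − 4(364/3) = 572/3.
DWL = ½ × 44 × (308 − 572/3) = 7744/3.

Deadweight loss = 7744/3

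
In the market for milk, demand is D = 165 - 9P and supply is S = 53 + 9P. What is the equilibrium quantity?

Set D = S: 165 - 9P = 53 + 9P.
112 = 18P, so P* = 56/9.
Q* = 165 − 9(56/9) = 109.

Q* = 109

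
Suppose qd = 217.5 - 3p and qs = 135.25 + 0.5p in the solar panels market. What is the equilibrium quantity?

q* = 147

Set qd = qs: 217.5 - 3p = 135.25 + 0.5p.
82.25 = 3.5p, so p* = 23.5.
q* = 217.5 − 3(23.5) = 147.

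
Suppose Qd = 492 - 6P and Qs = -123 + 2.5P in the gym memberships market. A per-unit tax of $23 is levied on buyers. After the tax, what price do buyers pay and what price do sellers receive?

Pre-tax equilibrium: P* = 1230/17, Q* = 984/17.
Tax on buyers shifts demand to Qd = 492 − 6(P + 23) = 354 - 6P.
354 - 6P = -123 + 2.5P gives seller price Ps = 954/17; buyers pay Pb = 954/17 + 23 = 1345/17.
New quantity: Q = 492 − 6(1345/17) = 294/17.

Buyers pay 1345/17, sellers receive 954/17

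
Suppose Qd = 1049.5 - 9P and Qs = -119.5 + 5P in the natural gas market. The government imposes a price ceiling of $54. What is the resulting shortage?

Shortage = 413

Equilibrium price would be P* = 83.5, so the ceiling at 54 binds.
At P = 54: Qd = 1049.5 − 9(54) = 563.5, Qs = -119.5 + 5(54) = 150.5.
Shortage = 563.5 − 150.5 = 413.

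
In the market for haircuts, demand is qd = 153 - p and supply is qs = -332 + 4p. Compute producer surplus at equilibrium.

Equilibrium: 153 - p = -332 + 4p gives p* = 97, q* = 56.
Supply starts at p = 83 (where qs = 0).
PS = ½(97 − 83)(56) = 392.

Producer surplus = 392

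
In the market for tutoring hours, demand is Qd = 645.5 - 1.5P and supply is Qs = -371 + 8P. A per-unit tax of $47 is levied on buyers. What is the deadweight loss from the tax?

Deadweight loss = 26508/19

Pre-tax equilibrium: P* = 107, Q* = 485.
Tax on buyers shifts demand to Qd = 645.5 − 1.5(P + 47) = 575 - 1.5P.
575 - 1.5P = -371 + 8P gives seller price Ps = 1892/19; buyers pay Pb = 1892/19 + 47 = 2785/19.
New quantity: Q = 645.5 − 1.5(2785/19) = 8087/19.
DWL = ½ × 47 × (485 − 8087/19) = 26508/19.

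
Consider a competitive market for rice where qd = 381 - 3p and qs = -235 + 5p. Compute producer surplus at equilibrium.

Equilibrium: 381 - 3p = -235 + 5p gives p* = 77, q* = 150.
Supply starts at p = 47 (where qs = 0).
PS = ½(77 − 47)(150) = 2250.

Producer surplus = 2250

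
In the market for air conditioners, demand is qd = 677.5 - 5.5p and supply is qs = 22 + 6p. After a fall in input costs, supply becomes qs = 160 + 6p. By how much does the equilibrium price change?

Original equilibrium: p* = 57, q* = 364.
New equilibrium: 677.5 - 5.5p = 160 + 6p, so 517.5 = 11.5p and p' = 45; q' = 677.5 − 5.5(45) = 430.
Change in price: 45 − 57 = -12.

Δp = -12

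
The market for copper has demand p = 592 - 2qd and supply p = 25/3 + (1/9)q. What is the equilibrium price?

p* = 742/19

Set the two price expressions equal: 592 - 2q = 25/3 + (1/9)q.
1751/3 = (19/9)q, so q* = 5253/19.
p* = 592 − (2)(5253/19) = 742/19.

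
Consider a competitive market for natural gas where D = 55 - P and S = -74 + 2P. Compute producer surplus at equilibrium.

Equilibrium: 55 - P = -74 + 2P gives P* = 43, Q* = 12.
Supply starts at P = 37 (where S = 0).
PS = ½(43 − 37)(12) = 36.

Producer surplus = 36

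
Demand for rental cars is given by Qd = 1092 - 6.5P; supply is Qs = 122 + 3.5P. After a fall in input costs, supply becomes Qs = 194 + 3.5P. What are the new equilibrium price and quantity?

P' = 89.8, Q' = 508.3

Original equilibrium: P* = 97, Q* = 461.5.
New equilibrium: 1092 - 6.5P = 194 + 3.5P, so 898 = 10P and P' = 89.8; Q' = 1092 − 6.5(89.8) = 508.3.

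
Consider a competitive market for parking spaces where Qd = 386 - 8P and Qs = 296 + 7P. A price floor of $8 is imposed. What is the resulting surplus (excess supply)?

Surplus = 30

Equilibrium price would be P* = 6, so the floor at 8 binds.
At P = 8: Qd = 322, Qs = 352.
Surplus = 352 − 322 = 30.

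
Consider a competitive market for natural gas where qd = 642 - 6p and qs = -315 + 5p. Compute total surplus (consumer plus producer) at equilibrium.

Equilibrium: 642 - 6p = -315 + 5p gives p* = 87, q* = 120.
Demand choke price: p = 107; supply starts at p = 63.
CS = ½(107 − 87)(120) = 1200; PS = ½(87 − 63)(120) = 1440.

Total surplus = 2640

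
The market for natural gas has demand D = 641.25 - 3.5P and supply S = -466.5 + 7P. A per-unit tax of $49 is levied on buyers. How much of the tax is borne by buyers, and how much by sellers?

Pre-tax equilibrium: P* = 105.5, Q* = 272.
Tax on buyers shifts demand to D = 641.25 − 3.5(P + 49) = 469.75 - 3.5P.
469.75 - 3.5P = -466.5 + 7P gives seller price Ps = 535/6; buyers pay Pb = 535/6 + 49 = 829/6.
New quantity: Q = 641.25 − 3.5(829/6) = 473/3.
Buyer burden = 829/6 − 105.5 = 98/3; seller burden = 105.5 − 535/6 = 49/3.

Buyers bear 98/3, sellers bear 49/3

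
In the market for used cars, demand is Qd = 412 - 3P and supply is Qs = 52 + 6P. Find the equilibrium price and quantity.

P* = 40, Q* = 292

Set Qd = Qs: 412 - 3P = 52 + 6P.
360 = 9P, so P* = 40.
Q* = 412 − 3(40) = 292.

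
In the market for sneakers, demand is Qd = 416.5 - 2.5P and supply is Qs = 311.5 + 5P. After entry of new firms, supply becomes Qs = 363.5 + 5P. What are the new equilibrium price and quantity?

Original equilibrium: P* = 14, Q* = 381.5.
New equilibrium: 416.5 - 2.5P = 363.5 + 5P, so 53 = 7.5P and P' = 106/15; Q' = 416.5 − 2.5(106/15) = 2393/6.

P' = 106/15, Q' = 2393/6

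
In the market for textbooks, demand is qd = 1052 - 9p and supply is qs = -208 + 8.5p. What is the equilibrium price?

Set qd = qs: 1052 - 9p = -208 + 8.5p.
1260 = 17.5p, so p* = 72.
q* = 1052 − 9(72) = 404.

p* = 72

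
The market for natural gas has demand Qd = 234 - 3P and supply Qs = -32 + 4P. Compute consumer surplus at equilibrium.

Equilibrium: 234 - 3P = -32 + 4P gives P* = 38, Q* = 120.
Demand choke price (Qd = 0): P = 78.
CS = ½(78 − 38)(120) = 2400.

Consumer surplus = 2400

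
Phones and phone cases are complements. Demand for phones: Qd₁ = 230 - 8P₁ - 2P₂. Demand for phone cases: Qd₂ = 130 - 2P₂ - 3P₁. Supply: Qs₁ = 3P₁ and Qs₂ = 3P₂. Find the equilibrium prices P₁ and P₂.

P₁ = 890/49, P₂ = 740/49

Market 1: 230 - 8P₁ - 2P₂ = 3P₁ → 11P₁ + 2P₂ = 230.
Market 2: 5P₂ + 3P₁ = 130.
Eliminating P₂: 5×(1) − 2×(2) gives 49P₁ = 890, so P₁ = 890/49.
Back-substitute into (2): P₂ = (130 − 3×890/49) / 5 = 740/49.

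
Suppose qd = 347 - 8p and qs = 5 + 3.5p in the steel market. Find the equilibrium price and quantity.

Set qd = qs: 347 - 8p = 5 + 3.5p.
342 = 11.5p, so p* = 684/23.
q* = 347 − 8(684/23) = 2509/23.

p* = 684/23, q* = 2509/23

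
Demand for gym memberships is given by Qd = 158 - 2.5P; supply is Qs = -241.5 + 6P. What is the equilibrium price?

P* = 47

Set Qd = Qs: 158 - 2.5P = -241.5 + 6P.
399.5 = 8.5P, so P* = 47.
Q* = 158 − 2.5(47) = 40.5.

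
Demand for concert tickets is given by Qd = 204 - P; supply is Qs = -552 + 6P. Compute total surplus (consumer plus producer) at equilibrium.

Equilibrium: 204 - P = -552 + 6P gives P* = 108, Q* = 96.
Demand choke price: P = 204; supply starts at P = 92.
CS = ½(204 − 108)(96) = 4608; PS = ½(108 − 92)(96) = 768.

Total surplus = 5376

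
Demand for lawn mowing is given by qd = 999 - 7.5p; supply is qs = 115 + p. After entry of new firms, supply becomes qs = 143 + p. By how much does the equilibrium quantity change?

Δq = 420/17

Original equilibrium: p* = 104, q* = 219.
New equilibrium: 999 - 7.5p = 143 + p, so 856 = 8.5p and p' = 1712/17; q' = 999 − 7.5(1712/17) = 4143/17.
Change in quantity: 4143/17 − 219 = 420/17.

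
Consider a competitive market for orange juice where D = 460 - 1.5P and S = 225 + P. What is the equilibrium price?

P* = 94

Set D = S: 460 - 1.5P = 225 + P.
235 = 2.5P, so P* = 94.
Q* = 460 − 1.5(94) = 319.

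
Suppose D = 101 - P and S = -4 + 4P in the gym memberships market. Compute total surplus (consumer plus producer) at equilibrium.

Total surplus = 4000

Equilibrium: 101 - P = -4 + 4P gives P* = 21, Q* = 80.
Demand choke price: P = 101; supply starts at P = 1.
CS = ½(101 − 21)(80) = 3200; PS = ½(21 − 1)(80) = 800.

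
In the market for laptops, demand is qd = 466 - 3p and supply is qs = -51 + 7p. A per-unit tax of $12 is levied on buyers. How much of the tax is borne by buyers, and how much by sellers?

Pre-tax equilibrium: p* = 51.7, q* = 310.9.
Tax on buyers shifts demand to qd = 466 − 3(p + 12) = 430 - 3p.
430 - 3p = -51 + 7p gives seller price ps = 48.1; buyers pay pb = 48.1 + 12 = 60.1.
New quantity: q = 466 − 3(60.1) = 285.7.
Buyer burden = 60.1 − 51.7 = 8.4; seller burden = 51.7 − 48.1 = 3.6.

Buyers bear $8.4, sellers bear $3.6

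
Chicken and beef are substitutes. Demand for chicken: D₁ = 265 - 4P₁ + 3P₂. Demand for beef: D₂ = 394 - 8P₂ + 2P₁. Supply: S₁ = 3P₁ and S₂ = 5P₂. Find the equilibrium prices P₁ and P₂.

P₁ = 4627/85, P₂ = 3288/85

Market 1: 265 - 4P₁ + 3P₂ = 3P₁ → 7P₁ - 3P₂ = 265.
Market 2: 13P₂ - 2P₁ = 394.
Eliminating P₂: 13×(1) + 3×(2) gives 85P₁ = 4627, so P₁ = 4627/85.
Back-substitute into (2): P₂ = (394 + 2×4627/85) / 13 = 3288/85.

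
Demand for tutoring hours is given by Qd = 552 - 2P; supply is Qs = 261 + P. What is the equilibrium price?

Set Qd = Qs: 552 - 2P = 261 + P.
291 = 3P, so P* = 97.
Q* = 552 − 2(97) = 358.

P* = 97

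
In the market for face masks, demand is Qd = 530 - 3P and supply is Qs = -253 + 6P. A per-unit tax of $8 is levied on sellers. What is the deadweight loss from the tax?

Deadweight loss = 64

Pre-tax equilibrium: P* = 87, Q* = 269.
Tax on sellers shifts supply to Qs = -253 + 6(P − 8) = -301 + 6P.
530 - 3P = -301 + 6P gives buyer price Pb = 277/3; sellers receive Ps = 277/3 − 8 = 253/3.
New quantity: Q = 530 − 3(277/3) = 253.
DWL = ½ × 8 × (269 − 253) = 64.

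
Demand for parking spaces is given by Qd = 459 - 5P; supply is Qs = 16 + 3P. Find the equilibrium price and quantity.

Set Qd = Qs: 459 - 5P = 16 + 3P.
443 = 8P, so P* = 55.375.
Q* = 459 − 5(55.375) = 182.125.

P* = 55.375, Q* = 182.125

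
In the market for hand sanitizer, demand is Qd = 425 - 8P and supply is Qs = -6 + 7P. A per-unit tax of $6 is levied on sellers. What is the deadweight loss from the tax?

Deadweight loss = 67.2

Pre-tax equilibrium: P* = 431/15, Q* = 2927/15.
Tax on sellers shifts supply to Qs = -6 + 7(P − 6) = -48 + 7P.
425 - 8P = -48 + 7P gives buyer price Pb = 473/15; sellers receive Ps = 473/15 − 6 = 383/15.
New quantity: Q = 425 − 8(473/15) = 2591/15.
DWL = ½ × 6 × (2927/15 − 2591/15) = 67.2.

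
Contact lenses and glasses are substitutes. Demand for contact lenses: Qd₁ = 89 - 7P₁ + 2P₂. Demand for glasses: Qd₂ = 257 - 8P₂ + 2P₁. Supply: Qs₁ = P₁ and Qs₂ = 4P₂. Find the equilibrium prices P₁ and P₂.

P₁ = 791/46, P₂ = 1117/46

Market 1: 89 - 7P₁ + 2P₂ = P₁ → 8P₁ - 2P₂ = 89.
Market 2: 12P₂ - 2P₁ = 257.
Eliminating P₂: 12×(1) + 2×(2) gives 92P₁ = 1582, so P₁ = 791/46.
Back-substitute into (2): P₂ = (257 + 2×791/46) / 12 = 1117/46.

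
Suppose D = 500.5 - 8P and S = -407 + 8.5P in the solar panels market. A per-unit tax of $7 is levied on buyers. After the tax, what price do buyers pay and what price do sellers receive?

Buyers pay 1934/33, sellers receive 1703/33

Pre-tax equilibrium: P* = 55, Q* = 60.5.
Tax on buyers shifts demand to D = 500.5 − 8(P + 7) = 444.5 - 8P.
444.5 - 8P = -407 + 8.5P gives seller price Ps = 1703/33; buyers pay Pb = 1703/33 + 7 = 1934/33.
New quantity: Q = 500.5 − 8(1934/33) = 2089/66.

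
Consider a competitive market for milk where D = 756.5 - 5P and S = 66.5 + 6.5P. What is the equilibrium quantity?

Set D = S: 756.5 - 5P = 66.5 + 6.5P.
690 = 11.5P, so P* = 60.
Q* = 756.5 − 5(60) = 456.5.

Q* = 456.5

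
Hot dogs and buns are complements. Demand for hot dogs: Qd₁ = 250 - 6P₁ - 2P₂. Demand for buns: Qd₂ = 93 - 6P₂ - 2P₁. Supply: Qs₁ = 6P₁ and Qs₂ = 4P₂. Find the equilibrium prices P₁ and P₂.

P₁ = 1157/58, P₂ = 154/29

Market 1: 250 - 6P₁ - 2P₂ = 6P₁ → 12P₁ + 2P₂ = 250.
Market 2: 10P₂ + 2P₁ = 93.
Eliminating P₂: 10×(1) − 2×(2) gives 116P₁ = 2314, so P₁ = 1157/58.
Back-substitute into (2): P₂ = (93 − 2×1157/58) / 10 = 154/29.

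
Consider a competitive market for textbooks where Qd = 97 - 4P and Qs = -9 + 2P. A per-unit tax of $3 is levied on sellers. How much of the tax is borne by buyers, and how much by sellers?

Pre-tax equilibrium: P* = 53/3, Q* = 79/3.
Tax on sellers shifts supply to Qs = -9 + 2(P − 3) = -15 + 2P.
97 - 4P = -15 + 2P gives buyer price Pb = 56/3; sellers receive Ps = 56/3 − 3 = 47/3.
New quantity: Q = 97 − 4(56/3) = 67/3.
Buyer burden = 56/3 − 53/3 = 1; seller burden = 53/3 − 47/3 = 2.

Buyers bear $1, sellers bear $2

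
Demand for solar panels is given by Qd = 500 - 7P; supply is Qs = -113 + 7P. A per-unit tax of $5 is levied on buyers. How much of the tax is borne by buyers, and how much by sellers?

Buyers bear $2.5, sellers bear $2.5

Pre-tax equilibrium: P* = 613/14, Q* = 193.5.
Tax on buyers shifts demand to Qd = 500 − 7(P + 5) = 465 - 7P.
465 - 7P = -113 + 7P gives seller price Ps = 289/7; buyers pay Pb = 289/7 + 5 = 324/7.
New quantity: Q = 500 − 7(324/7) = 176.
Buyer burden = 324/7 − 613/14 = 2.5; seller burden = 613/14 − 289/7 = 2.5.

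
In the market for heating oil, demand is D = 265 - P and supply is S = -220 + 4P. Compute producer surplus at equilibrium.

Producer surplus = 3528

Equilibrium: 265 - P = -220 + 4P gives P* = 97, Q* = 168.
Supply starts at P = 55 (where S = 0).
PS = ½(97 − 55)(168) = 3528.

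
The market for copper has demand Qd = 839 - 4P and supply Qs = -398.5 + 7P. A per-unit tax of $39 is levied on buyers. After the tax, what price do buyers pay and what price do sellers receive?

Pre-tax equilibrium: P* = 112.5, Q* = 389.
Tax on buyers shifts demand to Qd = 839 − 4(P + 39) = 683 - 4P.
683 - 4P = -398.5 + 7P gives seller price Ps = 2163/22; buyers pay Pb = 2163/22 + 39 = 3021/22.
New quantity: Q = 839 − 4(3021/22) = 3187/11.

Buyers pay 3021/22, sellers receive 2163/22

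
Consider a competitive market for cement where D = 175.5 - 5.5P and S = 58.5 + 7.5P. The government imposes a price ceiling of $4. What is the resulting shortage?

Shortage = 65

Equilibrium price would be P* = 9, so the ceiling at 4 binds.
At P = 4: D = 175.5 − 5.5(4) = 153.5, S = 58.5 + 7.5(4) = 88.5.
Shortage = 153.5 − 88.5 = 65.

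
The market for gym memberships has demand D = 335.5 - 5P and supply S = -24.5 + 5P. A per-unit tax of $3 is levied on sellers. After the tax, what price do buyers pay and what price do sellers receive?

Pre-tax equilibrium: P* = 36, Q* = 155.5.
Tax on sellers shifts supply to S = -24.5 + 5(P − 3) = -39.5 + 5P.
335.5 - 5P = -39.5 + 5P gives buyer price Pb = 37.5; sellers receive Ps = 37.5 − 3 = 34.5.
New quantity: Q = 335.5 − 5(37.5) = 148.

Buyers pay $37.5, sellers receive $34.5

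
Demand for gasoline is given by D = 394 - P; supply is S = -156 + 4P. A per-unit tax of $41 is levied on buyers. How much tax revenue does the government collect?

Pre-tax equilibrium: P* = 110, Q* = 284.
Tax on buyers shifts demand to D = 394 − 1(P + 41) = 353 - P.
353 - P = -156 + 4P gives seller price Ps = 101.8; buyers pay Pb = 101.8 + 41 = 142.8.
New quantity: Q = 394 − 1(142.8) = 251.2.
Revenue = 41 × 251.2 = 10299.2.

Tax revenue = 10299.2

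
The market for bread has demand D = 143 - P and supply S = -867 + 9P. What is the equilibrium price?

P* = 101

Set D = S: 143 - P = -867 + 9P.
1010 = 10P, so P* = 101.
Q* = 143 − 1(101) = 42.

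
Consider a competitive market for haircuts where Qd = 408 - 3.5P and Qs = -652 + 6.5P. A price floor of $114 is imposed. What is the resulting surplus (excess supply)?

Surplus = 80

Equilibrium price would be P* = 106, so the floor at 114 binds.
At P = 114: Qd = 9, Qs = 89.
Surplus = 89 − 9 = 80.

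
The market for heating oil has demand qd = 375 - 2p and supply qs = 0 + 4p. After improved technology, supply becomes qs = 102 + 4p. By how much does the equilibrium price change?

Δp = -17

Original equilibrium: p* = 62.5, q* = 250.
New equilibrium: 375 - 2p = 102 + 4p, so 273 = 6p and p' = 45.5; q' = 375 − 2(45.5) = 284.
Change in price: 45.5 − 62.5 = -17.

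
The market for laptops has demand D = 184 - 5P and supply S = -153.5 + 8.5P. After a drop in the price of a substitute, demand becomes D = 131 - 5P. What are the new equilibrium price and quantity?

P' = 569/27, Q' = 692/27

Original equilibrium: P* = 25, Q* = 59.
New equilibrium: 131 - 5P = -153.5 + 8.5P, so 284.5 = 13.5P and P' = 569/27; Q' = 131 − 5(569/27) = 692/27.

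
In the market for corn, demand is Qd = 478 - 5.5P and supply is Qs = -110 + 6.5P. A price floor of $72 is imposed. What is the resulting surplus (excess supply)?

Surplus = 276

Equilibrium price would be P* = 49, so the floor at 72 binds.
At P = 72: Qd = 82, Qs = 358.
Surplus = 358 − 82 = 276.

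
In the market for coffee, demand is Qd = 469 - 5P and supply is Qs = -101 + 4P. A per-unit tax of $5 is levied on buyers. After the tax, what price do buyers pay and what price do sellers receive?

Buyers pay 590/9, sellers receive 545/9

Pre-tax equilibrium: P* = 190/3, Q* = 457/3.
Tax on buyers shifts demand to Qd = 469 − 5(P + 5) = 444 - 5P.
444 - 5P = -101 + 4P gives seller price Ps = 545/9; buyers pay Pb = 545/9 + 5 = 590/9.
New quantity: Q = 469 − 5(590/9) = 1271/9.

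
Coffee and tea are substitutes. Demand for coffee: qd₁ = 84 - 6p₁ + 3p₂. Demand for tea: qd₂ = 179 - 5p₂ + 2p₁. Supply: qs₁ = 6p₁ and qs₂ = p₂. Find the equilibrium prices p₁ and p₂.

p₁ = 347/22, p₂ = 386/11

Market 1: 84 - 6p₁ + 3p₂ = 6p₁ → 12p₁ - 3p₂ = 84.
Market 2: 6p₂ - 2p₁ = 179.
Eliminating p₂: 6×(1) + 3×(2) gives 66p₁ = 1041, so p₁ = 347/22.
Back-substitute into (2): p₂ = (179 + 2×347/22) / 6 = 386/11.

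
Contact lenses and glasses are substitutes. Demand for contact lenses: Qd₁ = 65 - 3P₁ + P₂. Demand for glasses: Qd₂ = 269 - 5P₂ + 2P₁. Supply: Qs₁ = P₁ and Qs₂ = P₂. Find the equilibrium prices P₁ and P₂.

P₁ = 659/22, P₂ = 603/11

Market 1: 65 - 3P₁ + P₂ = P₁ → 4P₁ - P₂ = 65.
Market 2: 6P₂ - 2P₁ = 269.
Eliminating P₂: 6×(1) + 1×(2) gives 22P₁ = 659, so P₁ = 659/22.
Back-substitute into (2): P₂ = (269 + 2×659/22) / 6 = 603/11.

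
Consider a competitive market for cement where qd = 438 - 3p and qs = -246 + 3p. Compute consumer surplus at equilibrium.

Equilibrium: 438 - 3p = -246 + 3p gives p* = 114, q* = 96.
Demand choke price (qd = 0): p = 146.
CS = ½(146 − 114)(96) = 1536.

Consumer surplus = 1536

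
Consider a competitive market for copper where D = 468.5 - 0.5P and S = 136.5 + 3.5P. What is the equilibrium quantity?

Q* = 427

Set D = S: 468.5 - 0.5P = 136.5 + 3.5P.
332 = 4P, so P* = 83.
Q* = 468.5 − 0.5(83) = 427.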